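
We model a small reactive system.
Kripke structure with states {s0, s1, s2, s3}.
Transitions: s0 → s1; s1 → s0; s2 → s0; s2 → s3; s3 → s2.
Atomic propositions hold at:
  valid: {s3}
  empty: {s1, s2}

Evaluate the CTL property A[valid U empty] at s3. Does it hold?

Yes

A[valid U empty]: least fixpoint, start Z0 = Sat(empty) = {s1, s2}, add states in Sat(valid) with every successor in Z. Z1 = {s1, s2, s3}; fixed.
Sat(A[valid U empty]) = {s1, s2, s3}
s3 ∈ Sat(A[valid U empty]) = {s1, s2, s3}, so the formula holds at s3.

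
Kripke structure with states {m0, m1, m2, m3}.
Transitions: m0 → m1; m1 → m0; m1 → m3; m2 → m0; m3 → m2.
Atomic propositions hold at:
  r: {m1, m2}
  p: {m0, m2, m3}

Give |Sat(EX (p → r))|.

Sat(p → r) = {m1, m2}
Sat(EX (p → r)) = {s : some successor in {m1, m2}} = {m0, m3}
|Sat(EX (p → r))| = |{m0, m3}| = 2.

2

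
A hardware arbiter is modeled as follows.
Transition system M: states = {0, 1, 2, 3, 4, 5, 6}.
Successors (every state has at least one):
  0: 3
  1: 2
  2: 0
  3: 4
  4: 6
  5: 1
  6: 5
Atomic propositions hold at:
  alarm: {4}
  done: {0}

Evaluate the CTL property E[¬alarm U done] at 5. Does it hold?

Yes

Sat(¬alarm) = {0, 1, 2, 3, 5, 6}
E[¬alarm U done]: least fixpoint, start Z0 = Sat(done) = {0}, add states in Sat(¬alarm) with some successor in Z. Z1 = {0, 2}; Z2 = {0, 1, 2}; Z3 = {0, 1, 2, 5}; Z4 = {0, 1, 2, 5, 6}; fixed.
Sat(E[¬alarm U done]) = {0, 1, 2, 5, 6}
5 ∈ Sat(E[¬alarm U done]) = {0, 1, 2, 5, 6}, so the formula holds at 5.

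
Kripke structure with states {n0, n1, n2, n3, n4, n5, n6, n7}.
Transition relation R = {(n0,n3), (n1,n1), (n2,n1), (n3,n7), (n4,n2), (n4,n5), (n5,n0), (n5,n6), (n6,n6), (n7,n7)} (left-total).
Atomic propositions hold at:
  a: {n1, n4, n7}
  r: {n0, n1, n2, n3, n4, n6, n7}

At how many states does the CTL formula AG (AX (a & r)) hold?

4

Sat(a & r) = {n1, n4, n7}
Sat(AX (a & r)) = {s : every successor in {n1, n4, n7}} = {n1, n2, n3, n7}
AG (AX (a & r)): greatest fixpoint, start Z0 = {n1, n2, n3, n7}, keep only states in Sat with every successor in Z. Already a fixed point.
Sat(AG (AX (a & r))) = {n1, n2, n3, n7}
|Sat(AG (AX (a & r)))| = |{n1, n2, n3, n7}| = 4.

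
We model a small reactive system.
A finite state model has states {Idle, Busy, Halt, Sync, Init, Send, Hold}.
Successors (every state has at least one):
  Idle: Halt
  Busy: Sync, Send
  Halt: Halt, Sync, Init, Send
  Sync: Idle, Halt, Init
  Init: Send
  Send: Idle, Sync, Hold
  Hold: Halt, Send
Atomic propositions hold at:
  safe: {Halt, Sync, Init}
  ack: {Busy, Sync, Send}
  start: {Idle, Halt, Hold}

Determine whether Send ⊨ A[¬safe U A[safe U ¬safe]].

Sat(¬safe) = {Idle, Busy, Send, Hold}
A[safe U ¬safe]: least fixpoint, start Z0 = Sat(¬safe) = {Idle, Busy, Send, Hold}, add states in Sat(safe) with every successor in Z. Z1 = {Idle, Busy, Init, Send, Hold}; fixed.
Sat(A[safe U ¬safe]) = {Idle, Busy, Init, Send, Hold}
A[¬safe U A[safe U ¬safe]]: least fixpoint, start Z0 = Sat(A[safe U ¬safe]) = {Idle, Busy, Init, Send, Hold}, add states in Sat(¬safe) with every successor in Z. Already a fixed point.
Sat(A[¬safe U A[safe U ¬safe]]) = {Idle, Busy, Init, Send, Hold}
Send ∈ Sat(A[¬safe U A[safe U ¬safe]]) = {Idle, Busy, Init, Send, Hold}, so the formula holds at Send.

Yes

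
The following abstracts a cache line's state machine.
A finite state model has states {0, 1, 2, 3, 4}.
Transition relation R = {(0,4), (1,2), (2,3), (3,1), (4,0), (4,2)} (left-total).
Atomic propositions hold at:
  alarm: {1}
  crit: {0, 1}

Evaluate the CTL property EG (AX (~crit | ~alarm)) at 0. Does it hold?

Yes

Sat(~crit) = {2, 3, 4}
Sat(~alarm) = {0, 2, 3, 4}
Sat(~crit | ~alarm) = {0, 2, 3, 4}
Sat(AX (~crit | ~alarm)) = {s : every successor in {0, 2, 3, 4}} = {0, 1, 2, 4}
EG (AX (~crit | ~alarm)): greatest fixpoint, start Z0 = {0, 1, 2, 4}, keep only states in Sat with some successor in Z. Z1 = {0, 1, 4}; Z2 = {0, 4}; fixed.
Sat(EG (AX (~crit | ~alarm))) = {0, 4}
0 ∈ Sat(EG (AX (~crit | ~alarm))) = {0, 4}, so the formula holds at 0.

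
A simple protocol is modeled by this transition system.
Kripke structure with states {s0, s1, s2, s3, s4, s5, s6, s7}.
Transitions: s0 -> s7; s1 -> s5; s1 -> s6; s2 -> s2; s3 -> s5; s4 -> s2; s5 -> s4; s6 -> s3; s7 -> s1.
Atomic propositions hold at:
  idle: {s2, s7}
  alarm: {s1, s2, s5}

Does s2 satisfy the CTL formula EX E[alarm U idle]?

Yes

E[alarm U idle]: least fixpoint, start Z0 = Sat(idle) = {s2, s7}, add states in Sat(alarm) with some successor in Z. Already a fixed point.
Sat(E[alarm U idle]) = {s2, s7}
Sat(EX E[alarm U idle]) = {s : some successor in {s2, s7}} = {s0, s2, s4}
s2 ∈ Sat(EX E[alarm U idle]) = {s0, s2, s4}, so the formula holds at s2.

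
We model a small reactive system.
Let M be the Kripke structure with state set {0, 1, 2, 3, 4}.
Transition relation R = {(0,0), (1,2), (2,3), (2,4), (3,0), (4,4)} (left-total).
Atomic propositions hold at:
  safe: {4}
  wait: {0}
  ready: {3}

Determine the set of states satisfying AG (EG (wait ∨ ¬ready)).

{0, 4}

Sat(¬ready) = {0, 1, 2, 4}
Sat(wait ∨ ¬ready) = {0, 1, 2, 4}
EG (wait ∨ ¬ready): greatest fixpoint, start Z0 = {0, 1, 2, 4}, keep only states in Sat with some successor in Z. Already a fixed point.
Sat(EG (wait ∨ ¬ready)) = {0, 1, 2, 4}
AG (EG (wait ∨ ¬ready)): greatest fixpoint, start Z0 = {0, 1, 2, 4}, keep only states in Sat with every successor in Z. Z1 = {0, 1, 4}; Z2 = {0, 4}; fixed.
Sat(AG (EG (wait ∨ ¬ready))) = {0, 4}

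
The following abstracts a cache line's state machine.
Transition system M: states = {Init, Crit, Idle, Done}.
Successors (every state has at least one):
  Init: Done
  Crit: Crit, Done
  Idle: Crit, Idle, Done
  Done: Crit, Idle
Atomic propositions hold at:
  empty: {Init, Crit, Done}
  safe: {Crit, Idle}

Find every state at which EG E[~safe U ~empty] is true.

{Init, Idle, Done}

Sat(~safe) = {Init, Done}
Sat(~empty) = {Idle}
E[~safe U ~empty]: least fixpoint, start Z0 = Sat(~empty) = {Idle}, add states in Sat(~safe) with some successor in Z. Z1 = {Idle, Done}; Z2 = {Init, Idle, Done}; fixed.
Sat(E[~safe U ~empty]) = {Init, Idle, Done}
EG E[~safe U ~empty]: greatest fixpoint, start Z0 = {Init, Idle, Done}, keep only states in Sat with some successor in Z. Already a fixed point.
Sat(EG E[~safe U ~empty]) = {Init, Idle, Done}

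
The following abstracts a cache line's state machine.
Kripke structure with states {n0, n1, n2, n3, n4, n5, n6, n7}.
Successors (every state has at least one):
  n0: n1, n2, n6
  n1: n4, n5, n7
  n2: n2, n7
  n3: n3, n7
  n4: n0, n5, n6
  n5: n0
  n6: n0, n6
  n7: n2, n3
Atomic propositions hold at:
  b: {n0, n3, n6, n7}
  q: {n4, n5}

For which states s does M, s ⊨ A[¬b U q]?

{n4, n5}

Sat(¬b) = {n1, n2, n4, n5}
A[¬b U q]: least fixpoint, start Z0 = Sat(q) = {n4, n5}, add states in Sat(¬b) with every successor in Z. Already a fixed point.
Sat(A[¬b U q]) = {n4, n5}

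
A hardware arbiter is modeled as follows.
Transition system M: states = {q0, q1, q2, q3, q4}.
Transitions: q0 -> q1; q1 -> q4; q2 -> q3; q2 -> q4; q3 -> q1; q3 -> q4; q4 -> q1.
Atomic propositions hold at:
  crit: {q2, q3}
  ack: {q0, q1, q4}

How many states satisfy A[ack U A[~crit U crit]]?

2

Sat(~crit) = {q0, q1, q4}
A[~crit U crit]: least fixpoint, start Z0 = Sat(crit) = {q2, q3}, add states in Sat(~crit) with every successor in Z. Already a fixed point.
Sat(A[~crit U crit]) = {q2, q3}
A[ack U A[~crit U crit]]: least fixpoint, start Z0 = Sat(A[~crit U crit]) = {q2, q3}, add states in Sat(ack) with every successor in Z. Already a fixed point.
Sat(A[ack U A[~crit U crit]]) = {q2, q3}
|Sat(A[ack U A[~crit U crit]])| = |{q2, q3}| = 2.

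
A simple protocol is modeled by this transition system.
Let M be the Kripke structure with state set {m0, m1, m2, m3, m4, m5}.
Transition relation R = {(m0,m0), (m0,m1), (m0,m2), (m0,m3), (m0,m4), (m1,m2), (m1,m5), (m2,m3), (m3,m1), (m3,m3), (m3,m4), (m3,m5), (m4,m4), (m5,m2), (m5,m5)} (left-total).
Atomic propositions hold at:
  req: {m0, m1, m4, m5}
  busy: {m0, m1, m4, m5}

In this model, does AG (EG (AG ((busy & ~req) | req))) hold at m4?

Sat(~req) = {m2, m3}
Sat(busy & ~req) = ∅
Sat((busy & ~req) | req) = {m0, m1, m4, m5}
AG ((busy & ~req) | req): greatest fixpoint, start Z0 = {m0, m1, m4, m5}, keep only states in Sat with every successor in Z. Z1 = {m4}; fixed.
Sat(AG ((busy & ~req) | req)) = {m4}
EG (AG ((busy & ~req) | req)): greatest fixpoint, start Z0 = {m4}, keep only states in Sat with some successor in Z. Already a fixed point.
Sat(EG (AG ((busy & ~req) | req))) = {m4}
AG (EG (AG ((busy & ~req) | req))): greatest fixpoint, start Z0 = {m4}, keep only states in Sat with every successor in Z. Already a fixed point.
Sat(AG (EG (AG ((busy & ~req) | req)))) = {m4}
m4 ∈ Sat(AG (EG (AG ((busy & ~req) | req)))) = {m4}, so the formula holds at m4.

Yes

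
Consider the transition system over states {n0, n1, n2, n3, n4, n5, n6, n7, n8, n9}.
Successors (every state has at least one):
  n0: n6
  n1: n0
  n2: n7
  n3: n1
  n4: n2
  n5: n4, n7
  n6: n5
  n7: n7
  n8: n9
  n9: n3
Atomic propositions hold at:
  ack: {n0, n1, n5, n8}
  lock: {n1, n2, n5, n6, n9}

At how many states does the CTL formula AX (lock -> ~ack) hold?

8

Sat(~ack) = {n2, n3, n4, n6, n7, n9}
Sat(lock -> ~ack) = {n0, n2, n3, n4, n6, n7, n8, n9}
Sat(AX (lock -> ~ack)) = {s : every successor in {n0, n2, n3, n4, n6, n7, n8, n9}} = {n0, n1, n2, n4, n5, n7, n8, n9}
|Sat(AX (lock -> ~ack))| = |{n0, n1, n2, n4, n5, n7, n8, n9}| = 8.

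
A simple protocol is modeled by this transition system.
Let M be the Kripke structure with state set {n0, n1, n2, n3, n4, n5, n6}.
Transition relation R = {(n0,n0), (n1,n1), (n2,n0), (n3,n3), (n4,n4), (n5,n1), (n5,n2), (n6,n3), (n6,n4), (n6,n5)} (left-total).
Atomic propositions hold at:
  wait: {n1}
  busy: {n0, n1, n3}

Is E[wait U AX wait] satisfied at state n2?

Sat(AX wait) = {s : every successor in {n1}} = {n1}
E[wait U AX wait]: least fixpoint, start Z0 = Sat(AX wait) = {n1}, add states in Sat(wait) with some successor in Z. Already a fixed point.
Sat(E[wait U AX wait]) = {n1}
n2 ∉ Sat(E[wait U AX wait]) = {n1}, so the formula does not hold at n2.

No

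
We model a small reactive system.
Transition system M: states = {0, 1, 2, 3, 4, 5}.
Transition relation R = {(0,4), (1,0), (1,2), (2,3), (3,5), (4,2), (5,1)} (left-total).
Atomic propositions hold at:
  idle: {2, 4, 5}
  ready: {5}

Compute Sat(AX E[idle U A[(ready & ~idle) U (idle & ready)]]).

{3}

Sat(~idle) = {0, 1, 3}
Sat(ready & ~idle) = ∅
Sat(idle & ready) = {5}
A[(ready & ~idle) U (idle & ready)]: least fixpoint, start Z0 = Sat((idle & ready)) = {5}, add states in Sat(ready & ~idle) with every successor in Z. Already a fixed point.
Sat(A[(ready & ~idle) U (idle & ready)]) = {5}
E[idle U A[(ready & ~idle) U (idle & ready)]]: least fixpoint, start Z0 = Sat(A[(ready & ~idle) U (idle & ready)]) = {5}, add states in Sat(idle) with some successor in Z. Already a fixed point.
Sat(E[idle U A[(ready & ~idle) U (idle & ready)]]) = {5}
Sat(AX E[idle U A[(ready & ~idle) U (idle & ready)]]) = {s : every successor in {5}} = {3}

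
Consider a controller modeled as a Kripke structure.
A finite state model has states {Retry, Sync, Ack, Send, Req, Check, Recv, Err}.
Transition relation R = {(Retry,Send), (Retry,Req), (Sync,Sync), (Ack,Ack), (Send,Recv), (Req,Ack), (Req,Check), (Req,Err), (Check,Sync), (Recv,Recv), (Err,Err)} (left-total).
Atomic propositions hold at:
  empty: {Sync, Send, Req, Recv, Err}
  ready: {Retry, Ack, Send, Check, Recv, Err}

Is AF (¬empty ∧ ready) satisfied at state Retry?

Yes

Sat(¬empty) = {Retry, Ack, Check}
Sat(¬empty ∧ ready) = {Retry, Ack, Check}
AF (¬empty ∧ ready): least fixpoint, start Z0 = {Retry, Ack, Check}, add states with every successor in Z. Already a fixed point.
Sat(AF (¬empty ∧ ready)) = {Retry, Ack, Check}
Retry ∈ Sat(AF (¬empty ∧ ready)) = {Retry, Ack, Check}, so the formula holds at Retry.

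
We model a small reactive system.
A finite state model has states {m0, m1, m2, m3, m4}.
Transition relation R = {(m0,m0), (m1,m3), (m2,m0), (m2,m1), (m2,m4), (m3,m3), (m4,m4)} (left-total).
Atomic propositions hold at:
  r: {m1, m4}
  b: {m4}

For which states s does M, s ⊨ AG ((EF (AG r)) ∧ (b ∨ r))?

AG r: greatest fixpoint, start Z0 = {m1, m4}, keep only states in Sat with every successor in Z. Z1 = {m4}; fixed.
Sat(AG r) = {m4}
EF (AG r): least fixpoint, start Z0 = {m4}, add states with some successor in Z. Z1 = {m2, m4}; fixed.
Sat(EF (AG r)) = {m2, m4}
Sat(b ∨ r) = {m1, m4}
Sat((EF (AG r)) ∧ (b ∨ r)) = {m4}
AG ((EF (AG r)) ∧ (b ∨ r)): greatest fixpoint, start Z0 = {m4}, keep only states in Sat with every successor in Z. Already a fixed point.
Sat(AG ((EF (AG r)) ∧ (b ∨ r))) = {m4}

{m4}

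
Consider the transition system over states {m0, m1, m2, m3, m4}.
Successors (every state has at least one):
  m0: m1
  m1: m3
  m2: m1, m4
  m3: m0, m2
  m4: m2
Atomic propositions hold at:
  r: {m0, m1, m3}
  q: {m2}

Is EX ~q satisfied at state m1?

Sat(~q) = {m0, m1, m3, m4}
Sat(EX ~q) = {s : some successor in {m0, m1, m3, m4}} = {m0, m1, m2, m3}
m1 ∈ Sat(EX ~q) = {m0, m1, m2, m3}, so the formula holds at m1.

Yes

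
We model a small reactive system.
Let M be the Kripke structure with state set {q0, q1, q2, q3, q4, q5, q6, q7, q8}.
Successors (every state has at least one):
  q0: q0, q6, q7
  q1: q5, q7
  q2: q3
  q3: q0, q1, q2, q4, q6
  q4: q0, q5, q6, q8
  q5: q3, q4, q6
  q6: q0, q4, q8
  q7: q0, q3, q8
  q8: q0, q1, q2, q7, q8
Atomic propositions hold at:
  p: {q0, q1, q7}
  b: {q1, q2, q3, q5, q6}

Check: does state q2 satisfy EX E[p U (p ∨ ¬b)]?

No

Sat(¬b) = {q0, q4, q7, q8}
Sat(p ∨ ¬b) = {q0, q1, q4, q7, q8}
E[p U (p ∨ ¬b)]: least fixpoint, start Z0 = Sat((p ∨ ¬b)) = {q0, q1, q4, q7, q8}, add states in Sat(p) with some successor in Z. Already a fixed point.
Sat(E[p U (p ∨ ¬b)]) = {q0, q1, q4, q7, q8}
Sat(EX E[p U (p ∨ ¬b)]) = {s : some successor in {q0, q1, q4, q7, q8}} = {q0, q1, q3, q4, q5, q6, q7, q8}
q2 ∉ Sat(EX E[p U (p ∨ ¬b)]) = {q0, q1, q3, q4, q5, q6, q7, q8}, so the formula does not hold at q2.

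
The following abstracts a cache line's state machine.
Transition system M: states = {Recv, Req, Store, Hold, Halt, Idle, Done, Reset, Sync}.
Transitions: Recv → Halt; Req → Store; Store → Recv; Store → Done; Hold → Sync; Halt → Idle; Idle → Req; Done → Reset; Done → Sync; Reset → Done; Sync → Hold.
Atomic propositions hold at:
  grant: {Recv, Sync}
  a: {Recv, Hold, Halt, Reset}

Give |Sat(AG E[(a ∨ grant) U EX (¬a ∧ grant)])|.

Sat(a ∨ grant) = {Recv, Hold, Halt, Reset, Sync}
Sat(¬a) = {Req, Store, Idle, Done, Sync}
Sat(¬a ∧ grant) = {Sync}
Sat(EX (¬a ∧ grant)) = {s : some successor in {Sync}} = {Hold, Done}
E[(a ∨ grant) U EX (¬a ∧ grant)]: least fixpoint, start Z0 = Sat(EX (¬a ∧ grant)) = {Hold, Done}, add states in Sat(a ∨ grant) with some successor in Z. Z1 = {Hold, Done, Reset, Sync}; fixed.
Sat(E[(a ∨ grant) U EX (¬a ∧ grant)]) = {Hold, Done, Reset, Sync}
AG E[(a ∨ grant) U EX (¬a ∧ grant)]: greatest fixpoint, start Z0 = {Hold, Done, Reset, Sync}, keep only states in Sat with every successor in Z. Already a fixed point.
Sat(AG E[(a ∨ grant) U EX (¬a ∧ grant)]) = {Hold, Done, Reset, Sync}
|Sat(AG E[(a ∨ grant) U EX (¬a ∧ grant)])| = |{Hold, Done, Reset, Sync}| = 4.

4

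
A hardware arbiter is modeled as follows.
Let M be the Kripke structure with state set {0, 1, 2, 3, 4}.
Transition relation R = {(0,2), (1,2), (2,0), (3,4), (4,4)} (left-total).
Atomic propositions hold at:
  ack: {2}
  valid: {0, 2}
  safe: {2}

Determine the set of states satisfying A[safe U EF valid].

{0, 1, 2}

EF valid: least fixpoint, start Z0 = {0, 2}, add states with some successor in Z. Z1 = {0, 1, 2}; fixed.
Sat(EF valid) = {0, 1, 2}
A[safe U EF valid]: least fixpoint, start Z0 = Sat(EF valid) = {0, 1, 2}, add states in Sat(safe) with every successor in Z. Already a fixed point.
Sat(A[safe U EF valid]) = {0, 1, 2}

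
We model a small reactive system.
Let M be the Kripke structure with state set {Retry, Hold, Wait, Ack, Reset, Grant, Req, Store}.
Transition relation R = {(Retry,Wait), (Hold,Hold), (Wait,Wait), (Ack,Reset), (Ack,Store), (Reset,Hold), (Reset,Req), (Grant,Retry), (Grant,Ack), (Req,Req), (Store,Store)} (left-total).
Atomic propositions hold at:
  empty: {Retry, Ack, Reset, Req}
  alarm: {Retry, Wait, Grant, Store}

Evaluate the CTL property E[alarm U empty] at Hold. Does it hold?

No

E[alarm U empty]: least fixpoint, start Z0 = Sat(empty) = {Retry, Ack, Reset, Req}, add states in Sat(alarm) with some successor in Z. Z1 = {Retry, Ack, Reset, Grant, Req}; fixed.
Sat(E[alarm U empty]) = {Retry, Ack, Reset, Grant, Req}
Hold ∉ Sat(E[alarm U empty]) = {Retry, Ack, Reset, Grant, Req}, so the formula does not hold at Hold.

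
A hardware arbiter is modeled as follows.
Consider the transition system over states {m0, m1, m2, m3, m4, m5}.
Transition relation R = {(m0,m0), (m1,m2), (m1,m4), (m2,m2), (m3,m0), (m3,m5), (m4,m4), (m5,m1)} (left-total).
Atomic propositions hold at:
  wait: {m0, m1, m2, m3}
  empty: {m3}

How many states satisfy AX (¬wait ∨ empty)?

1

Sat(¬wait) = {m4, m5}
Sat(¬wait ∨ empty) = {m3, m4, m5}
Sat(AX (¬wait ∨ empty)) = {s : every successor in {m3, m4, m5}} = {m4}
|Sat(AX (¬wait ∨ empty))| = |{m4}| = 1.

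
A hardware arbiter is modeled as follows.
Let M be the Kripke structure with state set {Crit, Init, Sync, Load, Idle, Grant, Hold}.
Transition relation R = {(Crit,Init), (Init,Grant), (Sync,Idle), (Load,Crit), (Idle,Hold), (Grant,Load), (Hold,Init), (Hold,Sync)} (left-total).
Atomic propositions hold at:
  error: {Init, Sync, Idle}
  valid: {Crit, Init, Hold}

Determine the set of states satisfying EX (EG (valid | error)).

Sat(valid | error) = {Crit, Init, Sync, Idle, Hold}
EG (valid | error): greatest fixpoint, start Z0 = {Crit, Init, Sync, Idle, Hold}, keep only states in Sat with some successor in Z. Z1 = {Crit, Sync, Idle, Hold}; Z2 = {Sync, Idle, Hold}; fixed.
Sat(EG (valid | error)) = {Sync, Idle, Hold}
Sat(EX (EG (valid | error))) = {s : some successor in {Sync, Idle, Hold}} = {Sync, Idle, Hold}

{Sync, Idle, Hold}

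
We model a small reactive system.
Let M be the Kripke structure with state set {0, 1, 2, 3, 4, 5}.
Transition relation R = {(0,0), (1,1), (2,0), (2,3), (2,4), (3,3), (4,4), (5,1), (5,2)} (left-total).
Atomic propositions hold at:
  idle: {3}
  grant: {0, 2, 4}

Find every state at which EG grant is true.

{0, 2, 4}

EG grant: greatest fixpoint, start Z0 = {0, 2, 4}, keep only states in Sat with some successor in Z. Already a fixed point.
Sat(EG grant) = {0, 2, 4}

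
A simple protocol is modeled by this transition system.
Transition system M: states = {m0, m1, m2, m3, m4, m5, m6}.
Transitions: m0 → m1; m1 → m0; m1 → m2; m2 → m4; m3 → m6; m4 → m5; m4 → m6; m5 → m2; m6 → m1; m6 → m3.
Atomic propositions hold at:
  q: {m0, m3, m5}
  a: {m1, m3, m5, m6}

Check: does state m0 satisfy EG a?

No

EG a: greatest fixpoint, start Z0 = {m1, m3, m5, m6}, keep only states in Sat with some successor in Z. Z1 = {m3, m6}; fixed.
Sat(EG a) = {m3, m6}
m0 ∉ Sat(EG a) = {m3, m6}, so the formula does not hold at m0.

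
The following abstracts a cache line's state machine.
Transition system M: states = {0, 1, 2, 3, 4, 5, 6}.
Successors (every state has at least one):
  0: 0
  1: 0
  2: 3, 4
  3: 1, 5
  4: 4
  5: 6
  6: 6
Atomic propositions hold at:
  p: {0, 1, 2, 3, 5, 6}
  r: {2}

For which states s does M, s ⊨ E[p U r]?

{2}

E[p U r]: least fixpoint, start Z0 = Sat(r) = {2}, add states in Sat(p) with some successor in Z. Already a fixed point.
Sat(E[p U r]) = {2}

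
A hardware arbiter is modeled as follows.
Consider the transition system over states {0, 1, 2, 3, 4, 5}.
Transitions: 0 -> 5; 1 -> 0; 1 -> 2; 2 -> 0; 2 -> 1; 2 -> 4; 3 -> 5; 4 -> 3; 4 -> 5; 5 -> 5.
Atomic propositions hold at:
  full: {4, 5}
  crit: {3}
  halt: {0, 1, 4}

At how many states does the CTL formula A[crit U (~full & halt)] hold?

Sat(~full) = {0, 1, 2, 3}
Sat(~full & halt) = {0, 1}
A[crit U (~full & halt)]: least fixpoint, start Z0 = Sat((~full & halt)) = {0, 1}, add states in Sat(crit) with every successor in Z. Already a fixed point.
Sat(A[crit U (~full & halt)]) = {0, 1}
|Sat(A[crit U (~full & halt)])| = |{0, 1}| = 2.

2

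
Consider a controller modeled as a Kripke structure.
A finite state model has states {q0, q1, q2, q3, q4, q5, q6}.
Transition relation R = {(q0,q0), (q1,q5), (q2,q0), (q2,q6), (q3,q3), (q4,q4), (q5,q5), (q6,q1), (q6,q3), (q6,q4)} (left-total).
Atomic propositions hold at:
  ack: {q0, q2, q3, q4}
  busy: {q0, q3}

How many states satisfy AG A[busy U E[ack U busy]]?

2

E[ack U busy]: least fixpoint, start Z0 = Sat(busy) = {q0, q3}, add states in Sat(ack) with some successor in Z. Z1 = {q0, q2, q3}; fixed.
Sat(E[ack U busy]) = {q0, q2, q3}
A[busy U E[ack U busy]]: least fixpoint, start Z0 = Sat(E[ack U busy]) = {q0, q2, q3}, add states in Sat(busy) with every successor in Z. Already a fixed point.
Sat(A[busy U E[ack U busy]]) = {q0, q2, q3}
AG A[busy U E[ack U busy]]: greatest fixpoint, start Z0 = {q0, q2, q3}, keep only states in Sat with every successor in Z. Z1 = {q0, q3}; fixed.
Sat(AG A[busy U E[ack U busy]]) = {q0, q3}
|Sat(AG A[busy U E[ack U busy]])| = |{q0, q3}| = 2.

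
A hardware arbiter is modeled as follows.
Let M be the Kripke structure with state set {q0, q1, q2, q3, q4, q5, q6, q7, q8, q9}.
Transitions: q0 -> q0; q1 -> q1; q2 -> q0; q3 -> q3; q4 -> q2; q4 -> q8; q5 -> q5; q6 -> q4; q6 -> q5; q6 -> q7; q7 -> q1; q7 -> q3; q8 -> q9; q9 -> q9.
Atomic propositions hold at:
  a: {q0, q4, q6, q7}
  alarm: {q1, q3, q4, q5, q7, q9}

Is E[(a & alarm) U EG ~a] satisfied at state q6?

No

Sat(a & alarm) = {q4, q7}
Sat(~a) = {q1, q2, q3, q5, q8, q9}
EG ~a: greatest fixpoint, start Z0 = {q1, q2, q3, q5, q8, q9}, keep only states in Sat with some successor in Z. Z1 = {q1, q3, q5, q8, q9}; fixed.
Sat(EG ~a) = {q1, q3, q5, q8, q9}
E[(a & alarm) U EG ~a]: least fixpoint, start Z0 = Sat(EG ~a) = {q1, q3, q5, q8, q9}, add states in Sat(a & alarm) with some successor in Z. Z1 = {q1, q3, q4, q5, q7, q8, q9}; fixed.
Sat(E[(a & alarm) U EG ~a]) = {q1, q3, q4, q5, q7, q8, q9}
q6 ∉ Sat(E[(a & alarm) U EG ~a]) = {q1, q3, q4, q5, q7, q8, q9}, so the formula does not hold at q6.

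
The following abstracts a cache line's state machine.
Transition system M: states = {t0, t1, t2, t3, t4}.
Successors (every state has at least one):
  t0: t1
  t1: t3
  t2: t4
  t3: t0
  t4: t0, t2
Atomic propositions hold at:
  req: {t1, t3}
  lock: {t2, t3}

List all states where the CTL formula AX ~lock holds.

{t0, t2, t3}

Sat(~lock) = {t0, t1, t4}
Sat(AX ~lock) = {s : every successor in {t0, t1, t4}} = {t0, t2, t3}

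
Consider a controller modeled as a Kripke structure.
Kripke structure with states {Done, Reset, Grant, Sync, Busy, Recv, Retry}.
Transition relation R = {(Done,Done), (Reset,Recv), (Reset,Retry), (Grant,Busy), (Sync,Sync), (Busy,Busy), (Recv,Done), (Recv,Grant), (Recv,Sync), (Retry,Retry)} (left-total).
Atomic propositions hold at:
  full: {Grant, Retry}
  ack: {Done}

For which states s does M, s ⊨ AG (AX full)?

Sat(AX full) = {s : every successor in {Grant, Retry}} = {Retry}
AG (AX full): greatest fixpoint, start Z0 = {Retry}, keep only states in Sat with every successor in Z. Already a fixed point.
Sat(AG (AX full)) = {Retry}

{Retry}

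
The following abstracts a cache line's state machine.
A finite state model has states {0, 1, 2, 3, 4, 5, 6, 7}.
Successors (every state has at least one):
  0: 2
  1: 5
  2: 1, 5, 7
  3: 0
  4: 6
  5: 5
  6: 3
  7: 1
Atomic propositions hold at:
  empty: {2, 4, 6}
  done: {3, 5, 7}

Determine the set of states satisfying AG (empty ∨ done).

Sat(empty ∨ done) = {2, 3, 4, 5, 6, 7}
AG (empty ∨ done): greatest fixpoint, start Z0 = {2, 3, 4, 5, 6, 7}, keep only states in Sat with every successor in Z. Z1 = {4, 5, 6}; Z2 = {4, 5}; Z3 = {5}; fixed.
Sat(AG (empty ∨ done)) = {5}

{5}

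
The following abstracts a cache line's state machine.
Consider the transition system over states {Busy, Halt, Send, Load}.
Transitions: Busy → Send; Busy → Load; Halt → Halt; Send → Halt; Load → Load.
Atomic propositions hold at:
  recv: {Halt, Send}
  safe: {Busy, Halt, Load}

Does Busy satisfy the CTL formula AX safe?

No

Sat(AX safe) = {s : every successor in {Busy, Halt, Load}} = {Halt, Send, Load}
Busy ∉ Sat(AX safe) = {Halt, Send, Load}, so the formula does not hold at Busy.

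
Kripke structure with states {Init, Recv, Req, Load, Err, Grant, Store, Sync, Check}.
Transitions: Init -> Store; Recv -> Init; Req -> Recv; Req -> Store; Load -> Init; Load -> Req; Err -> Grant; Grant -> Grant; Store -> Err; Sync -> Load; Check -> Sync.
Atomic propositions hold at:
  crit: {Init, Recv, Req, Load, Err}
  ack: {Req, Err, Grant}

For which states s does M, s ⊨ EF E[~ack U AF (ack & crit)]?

Sat(~ack) = {Init, Recv, Load, Store, Sync, Check}
Sat(ack & crit) = {Req, Err}
AF (ack & crit): least fixpoint, start Z0 = {Req, Err}, add states with every successor in Z. Z1 = {Req, Err, Store}; Z2 = {Init, Req, Err, Store}; Z3 = {Init, Recv, Req, Load, Err, Store}; Z4 = {Init, Recv, Req, Load, Err, Store, Sync}; Z5 = {Init, Recv, Req, Load, Err, Store, Sync, Check}; fixed.
Sat(AF (ack & crit)) = {Init, Recv, Req, Load, Err, Store, Sync, Check}
E[~ack U AF (ack & crit)]: least fixpoint, start Z0 = Sat(AF (ack & crit)) = {Init, Recv, Req, Load, Err, Store, Sync, Check}, add states in Sat(~ack) with some successor in Z. Already a fixed point.
Sat(E[~ack U AF (ack & crit)]) = {Init, Recv, Req, Load, Err, Store, Sync, Check}
EF E[~ack U AF (ack & crit)]: least fixpoint, start Z0 = {Init, Recv, Req, Load, Err, Store, Sync, Check}, add states with some successor in Z. Already a fixed point.
Sat(EF E[~ack U AF (ack & crit)]) = {Init, Recv, Req, Load, Err, Store, Sync, Check}

{Init, Recv, Req, Load, Err, Store, Sync, Check}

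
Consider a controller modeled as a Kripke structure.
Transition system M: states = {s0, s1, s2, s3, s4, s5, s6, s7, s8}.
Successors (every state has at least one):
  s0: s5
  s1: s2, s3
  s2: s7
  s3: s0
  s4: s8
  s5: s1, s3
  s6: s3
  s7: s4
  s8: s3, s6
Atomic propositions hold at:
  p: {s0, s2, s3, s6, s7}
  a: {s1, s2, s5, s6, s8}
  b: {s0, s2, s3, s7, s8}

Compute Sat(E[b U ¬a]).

{s0, s2, s3, s4, s7, s8}

Sat(¬a) = {s0, s3, s4, s7}
E[b U ¬a]: least fixpoint, start Z0 = Sat(¬a) = {s0, s3, s4, s7}, add states in Sat(b) with some successor in Z. Z1 = {s0, s2, s3, s4, s7, s8}; fixed.
Sat(E[b U ¬a]) = {s0, s2, s3, s4, s7, s8}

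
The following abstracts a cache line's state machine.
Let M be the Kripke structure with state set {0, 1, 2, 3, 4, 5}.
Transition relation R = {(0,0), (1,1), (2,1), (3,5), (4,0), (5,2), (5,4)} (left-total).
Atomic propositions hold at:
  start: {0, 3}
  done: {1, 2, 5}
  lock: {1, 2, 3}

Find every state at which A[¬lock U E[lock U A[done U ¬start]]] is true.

Sat(¬lock) = {0, 4, 5}
Sat(¬start) = {1, 2, 4, 5}
A[done U ¬start]: least fixpoint, start Z0 = Sat(¬start) = {1, 2, 4, 5}, add states in Sat(done) with every successor in Z. Already a fixed point.
Sat(A[done U ¬start]) = {1, 2, 4, 5}
E[lock U A[done U ¬start]]: least fixpoint, start Z0 = Sat(A[done U ¬start]) = {1, 2, 4, 5}, add states in Sat(lock) with some successor in Z. Z1 = {1, 2, 3, 4, 5}; fixed.
Sat(E[lock U A[done U ¬start]]) = {1, 2, 3, 4, 5}
A[¬lock U E[lock U A[done U ¬start]]]: least fixpoint, start Z0 = Sat(E[lock U A[done U ¬start]]) = {1, 2, 3, 4, 5}, add states in Sat(¬lock) with every successor in Z. Already a fixed point.
Sat(A[¬lock U E[lock U A[done U ¬start]]]) = {1, 2, 3, 4, 5}

{1, 2, 3, 4, 5}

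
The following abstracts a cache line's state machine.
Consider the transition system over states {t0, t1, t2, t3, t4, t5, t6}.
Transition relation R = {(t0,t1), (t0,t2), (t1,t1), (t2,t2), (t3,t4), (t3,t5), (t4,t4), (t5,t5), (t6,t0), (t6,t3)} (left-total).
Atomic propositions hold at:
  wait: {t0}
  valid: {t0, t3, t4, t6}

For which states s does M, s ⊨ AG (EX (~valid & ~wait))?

Sat(~valid) = {t1, t2, t5}
Sat(~wait) = {t1, t2, t3, t4, t5, t6}
Sat(~valid & ~wait) = {t1, t2, t5}
Sat(EX (~valid & ~wait)) = {s : some successor in {t1, t2, t5}} = {t0, t1, t2, t3, t5}
AG (EX (~valid & ~wait)): greatest fixpoint, start Z0 = {t0, t1, t2, t3, t5}, keep only states in Sat with every successor in Z. Z1 = {t0, t1, t2, t5}; fixed.
Sat(AG (EX (~valid & ~wait))) = {t0, t1, t2, t5}

{t0, t1, t2, t5}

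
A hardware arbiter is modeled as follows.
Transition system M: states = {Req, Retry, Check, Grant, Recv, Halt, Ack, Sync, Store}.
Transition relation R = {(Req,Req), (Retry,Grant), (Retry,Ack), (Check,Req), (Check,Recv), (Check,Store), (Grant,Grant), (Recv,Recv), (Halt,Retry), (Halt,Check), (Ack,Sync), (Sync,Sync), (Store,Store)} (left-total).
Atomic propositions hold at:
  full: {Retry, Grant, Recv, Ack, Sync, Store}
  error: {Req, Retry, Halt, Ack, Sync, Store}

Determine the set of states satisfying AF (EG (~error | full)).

{Retry, Check, Grant, Recv, Halt, Ack, Sync, Store}

Sat(~error) = {Check, Grant, Recv}
Sat(~error | full) = {Retry, Check, Grant, Recv, Ack, Sync, Store}
EG (~error | full): greatest fixpoint, start Z0 = {Retry, Check, Grant, Recv, Ack, Sync, Store}, keep only states in Sat with some successor in Z. Already a fixed point.
Sat(EG (~error | full)) = {Retry, Check, Grant, Recv, Ack, Sync, Store}
AF (EG (~error | full)): least fixpoint, start Z0 = {Retry, Check, Grant, Recv, Ack, Sync, Store}, add states with every successor in Z. Z1 = {Retry, Check, Grant, Recv, Halt, Ack, Sync, Store}; fixed.
Sat(AF (EG (~error | full))) = {Retry, Check, Grant, Recv, Halt, Ack, Sync, Store}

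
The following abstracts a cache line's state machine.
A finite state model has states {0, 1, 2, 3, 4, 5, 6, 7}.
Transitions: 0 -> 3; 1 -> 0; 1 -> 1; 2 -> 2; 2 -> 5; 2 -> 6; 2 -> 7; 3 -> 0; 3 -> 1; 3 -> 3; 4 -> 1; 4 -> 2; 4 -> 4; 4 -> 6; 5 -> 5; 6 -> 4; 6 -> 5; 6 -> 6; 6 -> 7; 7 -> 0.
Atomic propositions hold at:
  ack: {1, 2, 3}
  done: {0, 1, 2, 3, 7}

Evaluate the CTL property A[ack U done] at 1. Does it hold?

A[ack U done]: least fixpoint, start Z0 = Sat(done) = {0, 1, 2, 3, 7}, add states in Sat(ack) with every successor in Z. Already a fixed point.
Sat(A[ack U done]) = {0, 1, 2, 3, 7}
1 ∈ Sat(A[ack U done]) = {0, 1, 2, 3, 7}, so the formula holds at 1.

Yes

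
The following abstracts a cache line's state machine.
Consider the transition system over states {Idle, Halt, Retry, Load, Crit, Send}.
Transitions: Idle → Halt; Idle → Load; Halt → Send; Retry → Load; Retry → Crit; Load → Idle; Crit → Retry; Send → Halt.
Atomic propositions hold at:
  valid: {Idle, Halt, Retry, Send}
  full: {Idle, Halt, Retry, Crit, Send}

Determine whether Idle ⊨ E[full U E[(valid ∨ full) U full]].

Sat(valid ∨ full) = {Idle, Halt, Retry, Crit, Send}
E[(valid ∨ full) U full]: least fixpoint, start Z0 = Sat(full) = {Idle, Halt, Retry, Crit, Send}, add states in Sat(valid ∨ full) with some successor in Z. Already a fixed point.
Sat(E[(valid ∨ full) U full]) = {Idle, Halt, Retry, Crit, Send}
E[full U E[(valid ∨ full) U full]]: least fixpoint, start Z0 = Sat(E[(valid ∨ full) U full]) = {Idle, Halt, Retry, Crit, Send}, add states in Sat(full) with some successor in Z. Already a fixed point.
Sat(E[full U E[(valid ∨ full) U full]]) = {Idle, Halt, Retry, Crit, Send}
Idle ∈ Sat(E[full U E[(valid ∨ full) U full]]) = {Idle, Halt, Retry, Crit, Send}, so the formula holds at Idle.

Yes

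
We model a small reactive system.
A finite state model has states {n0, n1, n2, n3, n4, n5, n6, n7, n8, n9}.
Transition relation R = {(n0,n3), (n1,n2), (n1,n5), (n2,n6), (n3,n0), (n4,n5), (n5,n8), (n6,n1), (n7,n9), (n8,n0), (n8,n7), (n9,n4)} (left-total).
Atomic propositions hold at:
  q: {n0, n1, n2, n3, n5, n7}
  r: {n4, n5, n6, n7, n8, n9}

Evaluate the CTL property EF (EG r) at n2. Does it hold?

EG r: greatest fixpoint, start Z0 = {n4, n5, n6, n7, n8, n9}, keep only states in Sat with some successor in Z. Z1 = {n4, n5, n7, n8, n9}; fixed.
Sat(EG r) = {n4, n5, n7, n8, n9}
EF (EG r): least fixpoint, start Z0 = {n4, n5, n7, n8, n9}, add states with some successor in Z. Z1 = {n1, n4, n5, n7, n8, n9}; Z2 = {n1, n4, n5, n6, n7, n8, n9}; Z3 = {n1, n2, n4, n5, n6, n7, n8, n9}; fixed.
Sat(EF (EG r)) = {n1, n2, n4, n5, n6, n7, n8, n9}
n2 ∈ Sat(EF (EG r)) = {n1, n2, n4, n5, n6, n7, n8, n9}, so the formula holds at n2.

Yes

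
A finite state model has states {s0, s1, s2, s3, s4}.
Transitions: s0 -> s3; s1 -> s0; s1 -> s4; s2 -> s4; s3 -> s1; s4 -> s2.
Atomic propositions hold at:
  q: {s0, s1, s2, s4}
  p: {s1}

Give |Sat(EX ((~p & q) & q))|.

3

Sat(~p) = {s0, s2, s3, s4}
Sat(~p & q) = {s0, s2, s4}
Sat((~p & q) & q) = {s0, s2, s4}
Sat(EX ((~p & q) & q)) = {s : some successor in {s0, s2, s4}} = {s1, s2, s4}
|Sat(EX ((~p & q) & q))| = |{s1, s2, s4}| = 3.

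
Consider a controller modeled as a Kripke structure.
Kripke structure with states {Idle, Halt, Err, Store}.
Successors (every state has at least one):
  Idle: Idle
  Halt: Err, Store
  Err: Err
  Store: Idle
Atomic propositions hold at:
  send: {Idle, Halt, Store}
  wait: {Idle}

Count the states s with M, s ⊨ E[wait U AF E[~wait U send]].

3

Sat(~wait) = {Halt, Err, Store}
E[~wait U send]: least fixpoint, start Z0 = Sat(send) = {Idle, Halt, Store}, add states in Sat(~wait) with some successor in Z. Already a fixed point.
Sat(E[~wait U send]) = {Idle, Halt, Store}
AF E[~wait U send]: least fixpoint, start Z0 = {Idle, Halt, Store}, add states with every successor in Z. Already a fixed point.
Sat(AF E[~wait U send]) = {Idle, Halt, Store}
E[wait U AF E[~wait U send]]: least fixpoint, start Z0 = Sat(AF E[~wait U send]) = {Idle, Halt, Store}, add states in Sat(wait) with some successor in Z. Already a fixed point.
Sat(E[wait U AF E[~wait U send]]) = {Idle, Halt, Store}
|Sat(E[wait U AF E[~wait U send]])| = |{Idle, Halt, Store}| = 3.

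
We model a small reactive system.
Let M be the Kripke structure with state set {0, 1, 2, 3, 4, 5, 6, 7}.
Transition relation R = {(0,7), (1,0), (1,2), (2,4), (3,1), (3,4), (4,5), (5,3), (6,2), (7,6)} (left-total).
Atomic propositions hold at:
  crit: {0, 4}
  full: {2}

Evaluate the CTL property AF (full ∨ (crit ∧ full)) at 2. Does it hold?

Yes

Sat(crit ∧ full) = ∅
Sat(full ∨ (crit ∧ full)) = {2}
AF (full ∨ (crit ∧ full)): least fixpoint, start Z0 = {2}, add states with every successor in Z. Z1 = {2, 6}; Z2 = {2, 6, 7}; Z3 = {0, 2, 6, 7}; Z4 = {0, 1, 2, 6, 7}; fixed.
Sat(AF (full ∨ (crit ∧ full))) = {0, 1, 2, 6, 7}
2 ∈ Sat(AF (full ∨ (crit ∧ full))) = {0, 1, 2, 6, 7}, so the formula holds at 2.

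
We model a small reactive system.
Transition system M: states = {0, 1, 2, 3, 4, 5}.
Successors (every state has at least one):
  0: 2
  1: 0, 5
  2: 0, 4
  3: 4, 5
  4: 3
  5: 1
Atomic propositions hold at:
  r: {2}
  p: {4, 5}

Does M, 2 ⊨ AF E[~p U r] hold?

Sat(~p) = {0, 1, 2, 3}
E[~p U r]: least fixpoint, start Z0 = Sat(r) = {2}, add states in Sat(~p) with some successor in Z. Z1 = {0, 2}; Z2 = {0, 1, 2}; fixed.
Sat(E[~p U r]) = {0, 1, 2}
AF E[~p U r]: least fixpoint, start Z0 = {0, 1, 2}, add states with every successor in Z. Z1 = {0, 1, 2, 5}; fixed.
Sat(AF E[~p U r]) = {0, 1, 2, 5}
2 ∈ Sat(AF E[~p U r]) = {0, 1, 2, 5}, so the formula holds at 2.

Yes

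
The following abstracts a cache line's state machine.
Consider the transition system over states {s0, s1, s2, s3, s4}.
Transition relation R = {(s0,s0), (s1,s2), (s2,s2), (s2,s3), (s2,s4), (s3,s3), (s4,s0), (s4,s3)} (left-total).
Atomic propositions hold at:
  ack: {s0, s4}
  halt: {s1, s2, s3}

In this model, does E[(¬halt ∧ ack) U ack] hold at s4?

Yes

Sat(¬halt) = {s0, s4}
Sat(¬halt ∧ ack) = {s0, s4}
E[(¬halt ∧ ack) U ack]: least fixpoint, start Z0 = Sat(ack) = {s0, s4}, add states in Sat(¬halt ∧ ack) with some successor in Z. Already a fixed point.
Sat(E[(¬halt ∧ ack) U ack]) = {s0, s4}
s4 ∈ Sat(E[(¬halt ∧ ack) U ack]) = {s0, s4}, so the formula holds at s4.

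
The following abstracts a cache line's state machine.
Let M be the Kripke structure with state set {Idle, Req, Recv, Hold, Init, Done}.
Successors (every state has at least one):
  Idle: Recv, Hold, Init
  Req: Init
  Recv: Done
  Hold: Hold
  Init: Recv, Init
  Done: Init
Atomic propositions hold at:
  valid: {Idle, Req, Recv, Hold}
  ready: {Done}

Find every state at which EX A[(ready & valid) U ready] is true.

{Recv}

Sat(ready & valid) = ∅
A[(ready & valid) U ready]: least fixpoint, start Z0 = Sat(ready) = {Done}, add states in Sat(ready & valid) with every successor in Z. Already a fixed point.
Sat(A[(ready & valid) U ready]) = {Done}
Sat(EX A[(ready & valid) U ready]) = {s : some successor in {Done}} = {Recv}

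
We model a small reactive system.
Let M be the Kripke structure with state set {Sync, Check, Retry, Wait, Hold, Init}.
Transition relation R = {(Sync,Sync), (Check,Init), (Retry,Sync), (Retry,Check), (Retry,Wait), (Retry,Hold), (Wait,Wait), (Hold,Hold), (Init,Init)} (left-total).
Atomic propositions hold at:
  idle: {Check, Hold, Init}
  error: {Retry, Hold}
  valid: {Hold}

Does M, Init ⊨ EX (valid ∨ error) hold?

No

Sat(valid ∨ error) = {Retry, Hold}
Sat(EX (valid ∨ error)) = {s : some successor in {Retry, Hold}} = {Retry, Hold}
Init ∉ Sat(EX (valid ∨ error)) = {Retry, Hold}, so the formula does not hold at Init.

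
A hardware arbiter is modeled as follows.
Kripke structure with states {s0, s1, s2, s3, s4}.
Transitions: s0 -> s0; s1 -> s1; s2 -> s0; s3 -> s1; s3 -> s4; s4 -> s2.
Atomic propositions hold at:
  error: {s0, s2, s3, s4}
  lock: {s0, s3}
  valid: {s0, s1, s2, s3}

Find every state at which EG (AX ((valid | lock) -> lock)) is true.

Sat(valid | lock) = {s0, s1, s2, s3}
Sat((valid | lock) -> lock) = {s0, s3, s4}
Sat(AX ((valid | lock) -> lock)) = {s : every successor in {s0, s3, s4}} = {s0, s2}
EG (AX ((valid | lock) -> lock)): greatest fixpoint, start Z0 = {s0, s2}, keep only states in Sat with some successor in Z. Already a fixed point.
Sat(EG (AX ((valid | lock) -> lock))) = {s0, s2}

{s0, s2}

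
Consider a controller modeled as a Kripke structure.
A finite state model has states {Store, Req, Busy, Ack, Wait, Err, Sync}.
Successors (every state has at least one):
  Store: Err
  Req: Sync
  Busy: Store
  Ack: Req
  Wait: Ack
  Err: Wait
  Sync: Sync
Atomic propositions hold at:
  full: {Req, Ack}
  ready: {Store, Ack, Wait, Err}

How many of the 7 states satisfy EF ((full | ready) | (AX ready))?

Sat(full | ready) = {Store, Req, Ack, Wait, Err}
Sat(AX ready) = {s : every successor in {Store, Ack, Wait, Err}} = {Store, Busy, Wait, Err}
Sat((full | ready) | (AX ready)) = {Store, Req, Busy, Ack, Wait, Err}
EF ((full | ready) | (AX ready)): least fixpoint, start Z0 = {Store, Req, Busy, Ack, Wait, Err}, add states with some successor in Z. Already a fixed point.
Sat(EF ((full | ready) | (AX ready))) = {Store, Req, Busy, Ack, Wait, Err}
|Sat(EF ((full | ready) | (AX ready)))| = |{Store, Req, Busy, Ack, Wait, Err}| = 6.

6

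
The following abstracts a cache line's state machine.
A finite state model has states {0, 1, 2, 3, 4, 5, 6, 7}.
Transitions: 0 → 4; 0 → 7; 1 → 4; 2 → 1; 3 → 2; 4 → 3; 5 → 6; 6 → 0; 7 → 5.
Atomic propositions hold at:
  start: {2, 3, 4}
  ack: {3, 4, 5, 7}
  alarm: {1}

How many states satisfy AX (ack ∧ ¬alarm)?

4

Sat(¬alarm) = {0, 2, 3, 4, 5, 6, 7}
Sat(ack ∧ ¬alarm) = {3, 4, 5, 7}
Sat(AX (ack ∧ ¬alarm)) = {s : every successor in {3, 4, 5, 7}} = {0, 1, 4, 7}
|Sat(AX (ack ∧ ¬alarm))| = |{0, 1, 4, 7}| = 4.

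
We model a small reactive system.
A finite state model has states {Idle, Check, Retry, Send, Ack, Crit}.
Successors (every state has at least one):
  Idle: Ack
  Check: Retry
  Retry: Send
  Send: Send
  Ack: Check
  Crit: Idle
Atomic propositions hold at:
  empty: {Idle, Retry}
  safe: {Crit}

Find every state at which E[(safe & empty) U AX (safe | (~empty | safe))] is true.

{Idle, Retry, Send, Ack}

Sat(safe & empty) = ∅
Sat(~empty) = {Check, Send, Ack, Crit}
Sat(~empty | safe) = {Check, Send, Ack, Crit}
Sat(safe | (~empty | safe)) = {Check, Send, Ack, Crit}
Sat(AX (safe | (~empty | safe))) = {s : every successor in {Check, Send, Ack, Crit}} = {Idle, Retry, Send, Ack}
E[(safe & empty) U AX (safe | (~empty | safe))]: least fixpoint, start Z0 = Sat(AX (safe | (~empty | safe))) = {Idle, Retry, Send, Ack}, add states in Sat(safe & empty) with some successor in Z. Already a fixed point.
Sat(E[(safe & empty) U AX (safe | (~empty | safe))]) = {Idle, Retry, Send, Ack}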